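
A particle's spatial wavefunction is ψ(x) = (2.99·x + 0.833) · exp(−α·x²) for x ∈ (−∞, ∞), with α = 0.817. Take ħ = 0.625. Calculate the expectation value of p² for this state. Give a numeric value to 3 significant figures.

p² ψ = −ħ² d²ψ/dx²; ⟨p²⟩ = −ħ² ∫ ψ*·ψ'' dx / ∫|ψ|² dx.
Expand each integrand as polynomial × e^(−2αx²) and use ∫x^(2j)·e^(−2αx²) dx = (2j−1)!!/(4α)^j · √(π/(2α)), odd powers → 0; here √(π/(2α)) = 1.3866. Differentiate with the product rule, d/dx e^(−αx²) = −2αx·e^(−αx²).
State is unnormalized: ∫|ψ|² dx = 4.7554, and ∫ψ*·(−ħ² ψ'') dx = 3.9388, so ⟨p²⟩ = 3.9388 / 4.7554.
⟨p²⟩ = 0.82828.

0.828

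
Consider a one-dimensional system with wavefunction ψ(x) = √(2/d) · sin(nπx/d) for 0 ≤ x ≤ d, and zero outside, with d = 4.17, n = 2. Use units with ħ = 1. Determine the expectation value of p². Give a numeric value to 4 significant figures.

p² ψ = −ħ² d²ψ/dx²; ⟨p²⟩ = −ħ² ∫ ψ*·ψ'' dx.
d/dx sin(nπx/d) = (nπ/d)·cos(nπx/d) and d²/dx² sin(nπx/d) = −(nπ/d)²·sin(nπx/d); on 0 ≤ x ≤ d, ∫sin²(nπx/d) dx = d/2 and ∫sin(nπx/d)·cos(nπx/d) dx = 0.
⟨p²⟩ = 2.2703.

2.270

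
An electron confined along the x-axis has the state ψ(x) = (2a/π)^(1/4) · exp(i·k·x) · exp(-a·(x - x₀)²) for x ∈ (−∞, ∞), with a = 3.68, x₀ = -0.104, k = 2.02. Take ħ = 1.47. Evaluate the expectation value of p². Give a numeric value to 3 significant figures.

16.8

p² ψ = −ħ² d²ψ/dx²; ⟨p²⟩ = −ħ² ∫ ψ*·ψ'' dx.
Gaussian moments (u = x − x₀): ∫u^(2j)·e^(−2au²) du = (2j−1)!!/(4a)^j · √(π/(2a)), odd powers integrate to 0; here √(π/(2a)) = 0.65334. Derivatives: ψ′ = (ik − 2au)·ψ, ψ″ = ((ik − 2au)² − 2a)·ψ; the odd-in-u pieces drop out.
⟨p²⟩ = 16.769.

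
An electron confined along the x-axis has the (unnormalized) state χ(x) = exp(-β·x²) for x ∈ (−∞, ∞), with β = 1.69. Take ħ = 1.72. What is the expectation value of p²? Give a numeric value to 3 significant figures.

5.00

p² χ = −ħ² d²χ/dx²; ⟨p²⟩ = −ħ² ∫ χ*·χ'' dx / ∫|χ|² dx.
Gaussian moments: ∫x^(2j)·e^(−2βx²) dx = (2j−1)!!/(4β)^j · √(π/(2β)), odd powers integrate to 0; here √(π/(2β)) = 0.96409. Derivatives: d/dx e^(−βx²) = −2βx·e^(−βx²), d²/dx² e^(−βx²) = (4β²x² − 2β)·e^(−βx²).
State is unnormalized: ∫|χ|² dx = 0.96409, and ∫χ*·(−ħ² χ'') dx = 4.8201, so ⟨p²⟩ = 4.8201 / 0.96409.
⟨p²⟩ = 4.9997.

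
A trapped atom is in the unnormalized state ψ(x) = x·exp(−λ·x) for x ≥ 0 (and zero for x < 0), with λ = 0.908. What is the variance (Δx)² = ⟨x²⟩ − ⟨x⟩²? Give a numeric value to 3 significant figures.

Compute ⟨x⟩ and ⟨x²⟩ separately, then (Δx)² = ⟨x²⟩ − ⟨x⟩².
Every integrand reduces to terms xʲ·e^(−2λx) on [0, ∞); use ∫₀^∞ xʲ·e^(−2λx) dx = j!/(2λ)^(j+1).
Normalization: ∫|ψ|² dx = 0.33395.
⟨x⟩ = 1.6520 and ⟨x²⟩ = 3.6387.
(Δx)² = 3.6387 − (1.6520)² = 0.90968.

0.910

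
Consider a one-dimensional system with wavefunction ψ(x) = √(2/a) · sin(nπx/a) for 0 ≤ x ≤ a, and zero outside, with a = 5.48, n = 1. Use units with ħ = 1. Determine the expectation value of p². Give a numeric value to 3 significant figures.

p² ψ = −ħ² d²ψ/dx²; ⟨p²⟩ = −ħ² ∫ ψ*·ψ'' dx.
d/dx sin(nπx/a) = (nπ/a)·cos(nπx/a) and d²/dx² sin(nπx/a) = −(nπ/a)²·sin(nπx/a); on 0 ≤ x ≤ a, ∫sin²(nπx/a) dx = a/2 and ∫sin(nπx/a)·cos(nπx/a) dx = 0.
⟨p²⟩ = 0.32865.

0.329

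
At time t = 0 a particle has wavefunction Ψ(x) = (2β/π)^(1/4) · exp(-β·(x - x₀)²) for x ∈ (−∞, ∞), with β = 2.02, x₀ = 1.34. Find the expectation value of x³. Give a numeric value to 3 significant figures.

2.90

⟨x³⟩ = ∫ x³·|Ψ|² dx (integrals over the domain).
Gaussian moments (u = x − x₀): ∫u^(2j)·e^(−2βu²) du = (2j−1)!!/(4β)^j · √(π/(2β)), odd powers integrate to 0; here √(π/(2β)) = 0.88183.
⟨x³⟩ = 2.9036.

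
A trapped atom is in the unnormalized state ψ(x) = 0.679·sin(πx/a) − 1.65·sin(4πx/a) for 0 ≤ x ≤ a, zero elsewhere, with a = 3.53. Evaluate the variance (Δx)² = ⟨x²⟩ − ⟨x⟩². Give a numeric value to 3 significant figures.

Compute ⟨x⟩ and ⟨x²⟩ separately, then (Δx)² = ⟨x²⟩ − ⟨x⟩².
On 0 ≤ x ≤ a (j ≠ l): ∫sin²(jπx/a) dx = a/2, ∫sin(jπx/a)·sin(lπx/a) dx = 0; diagonal moments ∫x·sin²(jπx/a) dx = a²/4, ∫x²·sin²(jπx/a) dx = a³·(1/6 − 1/(4j²π²)); cross terms ∫x·sin(jπx/a)·sin(lπx/a) dx = 0 for j + l even and −4jla²/(π²(j² − l²)²) for j + l odd, ∫x²·sin(jπx/a)·sin(lπx/a) dx = (−1)^(j+l)·4jla³/(π²(j² − l²)²); higher powers the same way via product-to-sum and parts.
Normalization: ∫|ψ|² dx = 5.6189.
⟨x⟩ = 1.8008 and ⟨x²⟩ = 4.1549.
(Δx)² = 4.1549 − (1.8008)² = 0.91196.

0.912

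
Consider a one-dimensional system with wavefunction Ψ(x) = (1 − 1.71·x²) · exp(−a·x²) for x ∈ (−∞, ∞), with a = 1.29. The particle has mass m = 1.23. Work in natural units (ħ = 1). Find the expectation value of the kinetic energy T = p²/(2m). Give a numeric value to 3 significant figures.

T = −(ħ²/2m) d²/dx², so ⟨T⟩ = −(ħ²/2m) ∫ Ψ*·Ψ'' dx / ∫|Ψ|² dx; with m = 1.23.
Expand each integrand as polynomial × e^(−2ax²) and use ∫x^(2j)·e^(−2ax²) dx = (2j−1)!!/(4a)^j · √(π/(2a)), odd powers → 0; here √(π/(2a)) = 1.1035. Differentiate with the product rule, d/dx e^(−ax²) = −2ax·e^(−ax²).
State is unnormalized: ∫|Ψ|² dx = 0.73567, and ∫Ψ*·(−ħ²/2m · Ψ'') dx = 1.4070, so ⟨T⟩ = 1.4070 / 0.73567.
⟨T⟩ = 1.9126.

1.91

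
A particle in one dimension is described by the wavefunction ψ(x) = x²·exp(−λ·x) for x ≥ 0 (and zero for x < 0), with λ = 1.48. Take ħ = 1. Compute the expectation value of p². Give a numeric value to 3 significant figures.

0.730

p² ψ = −ħ² d²ψ/dx²; ⟨p²⟩ = −ħ² ∫ ψ*·ψ'' dx / ∫|ψ|² dx.
Differentiate x²·exp(−λ·x) with the product rule; every integrand then reduces to terms xʲ·e^(−2λx) on [0, ∞), with ∫₀^∞ xʲ·e^(−2λx) dx = j!/(2λ)^(j+1).
State is unnormalized: ∫|ψ|² dx = 0.10562, and ∫ψ*·(−ħ² ψ'') dx = 0.077118, so ⟨p²⟩ = 0.077118 / 0.10562.
⟨p²⟩ = 0.73013.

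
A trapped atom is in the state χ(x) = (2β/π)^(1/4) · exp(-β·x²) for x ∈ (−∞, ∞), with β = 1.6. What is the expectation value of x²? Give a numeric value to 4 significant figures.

⟨x²⟩ = ∫ x²·|χ|² dx (integrals over the domain).
Gaussian moments: ∫x^(2j)·e^(−2βx²) dx = (2j−1)!!/(4β)^j · √(π/(2β)), odd powers integrate to 0; here √(π/(2β)) = 0.99083.
⟨x²⟩ = 0.15625.

0.1563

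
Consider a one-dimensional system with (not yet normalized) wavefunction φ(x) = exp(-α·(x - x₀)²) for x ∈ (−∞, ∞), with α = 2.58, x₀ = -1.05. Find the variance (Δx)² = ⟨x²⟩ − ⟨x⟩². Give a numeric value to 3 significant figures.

Compute ⟨x⟩ and ⟨x²⟩ separately, then (Δx)² = ⟨x²⟩ − ⟨x⟩².
Gaussian moments (u = x − x₀): ∫u^(2j)·e^(−2αu²) du = (2j−1)!!/(4α)^j · √(π/(2α)), odd powers integrate to 0; here √(π/(2α)) = 0.78028.
Normalization: ∫|φ|² dx = 0.78028.
⟨x⟩ = -1.0500 and ⟨x²⟩ = 1.1994.
(Δx)² = 1.1994 − (-1.0500)² = 0.096899.

0.0969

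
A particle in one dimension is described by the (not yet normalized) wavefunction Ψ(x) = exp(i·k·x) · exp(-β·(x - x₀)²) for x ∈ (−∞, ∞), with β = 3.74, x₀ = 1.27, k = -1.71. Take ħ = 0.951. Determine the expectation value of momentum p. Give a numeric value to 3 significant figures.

p Ψ = −iħ dΨ/dx; then ⟨p⟩ = ∫ Ψ*·(pΨ) dx / ∫|Ψ|² dx.
Gaussian moments (u = x − x₀): ∫u^(2j)·e^(−2βu²) du = (2j−1)!!/(4β)^j · √(π/(2β)), odd powers integrate to 0; here √(π/(2β)) = 0.64807. Derivatives: Ψ′ = (ik − 2βu)·Ψ, Ψ″ = ((ik − 2βu)² − 2β)·Ψ; the odd-in-u pieces drop out.
State is unnormalized: ∫|Ψ|² dx = 0.64807, and ∫Ψ*·(−iħ Ψ') dx = -1.0539, so ⟨p⟩ = -1.0539 / 0.64807.
⟨p⟩ = -1.6262.

-1.63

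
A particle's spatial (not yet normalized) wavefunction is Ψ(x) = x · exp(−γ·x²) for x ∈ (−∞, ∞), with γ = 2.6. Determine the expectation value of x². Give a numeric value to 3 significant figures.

⟨x²⟩ = ∫ x²·|Ψ|² dx / ∫|Ψ|² dx (integrals over the domain).
Expand each integrand as polynomial × e^(−2γx²) and use ∫x^(2j)·e^(−2γx²) dx = (2j−1)!!/(4γ)^j · √(π/(2γ)), odd powers → 0; here √(π/(2γ)) = 0.77727.
State is unnormalized: ∫|Ψ|² dx = 0.074738, and ∫Ψ*·x²·Ψ dx = 0.021559, so ⟨x²⟩ = 0.021559 / 0.074738.
⟨x²⟩ = 0.28846.

0.288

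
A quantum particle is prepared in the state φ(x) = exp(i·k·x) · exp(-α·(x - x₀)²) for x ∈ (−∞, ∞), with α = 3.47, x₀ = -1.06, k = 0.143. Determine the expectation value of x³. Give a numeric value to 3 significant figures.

-1.42

⟨x³⟩ = ∫ x³·|φ|² dx / ∫|φ|² dx (integrals over the domain).
Gaussian moments (u = x − x₀): ∫u^(2j)·e^(−2αu²) du = (2j−1)!!/(4α)^j · √(π/(2α)), odd powers integrate to 0; here √(π/(2α)) = 0.67281.
State is unnormalized: ∫|φ|² dx = 0.67281, and ∫φ*·x³·φ dx = -0.95548, so ⟨x³⟩ = -0.95548 / 0.67281.
⟨x³⟩ = -1.4201.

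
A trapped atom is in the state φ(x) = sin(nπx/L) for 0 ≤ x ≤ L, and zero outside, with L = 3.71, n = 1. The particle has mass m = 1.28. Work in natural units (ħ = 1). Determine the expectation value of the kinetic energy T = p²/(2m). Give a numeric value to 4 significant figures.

T = −(ħ²/2m) d²/dx², so ⟨T⟩ = −(ħ²/2m) ∫ φ*·φ'' dx / ∫|φ|² dx; with m = 1.28.
d/dx sin(nπx/L) = (nπ/L)·cos(nπx/L) and d²/dx² sin(nπx/L) = −(nπ/L)²·sin(nπx/L); on 0 ≤ x ≤ L, ∫sin²(nπx/L) dx = L/2 and ∫sin(nπx/L)·cos(nπx/L) dx = 0.
State is unnormalized: ∫|φ|² dx = 1.8550, and ∫φ*·(−ħ²/2m · φ'') dx = 0.51958, so ⟨T⟩ = 0.51958 / 1.8550.
⟨T⟩ = 0.28010.

0.2801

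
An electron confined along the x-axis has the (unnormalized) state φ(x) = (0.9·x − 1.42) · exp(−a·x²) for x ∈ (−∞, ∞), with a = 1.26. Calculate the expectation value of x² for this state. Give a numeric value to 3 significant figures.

0.228

⟨x²⟩ = ∫ x²·|φ|² dx / ∫|φ|² dx (integrals over the domain).
Expand each integrand as polynomial × e^(−2ax²) and use ∫x^(2j)·e^(−2ax²) dx = (2j−1)!!/(4a)^j · √(π/(2a)), odd powers → 0; here √(π/(2a)) = 1.1165.
State is unnormalized: ∫|φ|² dx = 2.4308, and ∫φ*·x²·φ dx = 0.55352, so ⟨x²⟩ = 0.55352 / 2.4308.
⟨x²⟩ = 0.22771.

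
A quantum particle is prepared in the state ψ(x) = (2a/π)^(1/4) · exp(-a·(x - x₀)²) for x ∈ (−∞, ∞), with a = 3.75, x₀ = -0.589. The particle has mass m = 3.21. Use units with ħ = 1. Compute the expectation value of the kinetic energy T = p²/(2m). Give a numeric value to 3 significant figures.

T = −(ħ²/2m) d²/dx², so ⟨T⟩ = −(ħ²/2m) ∫ ψ*·ψ'' dx; with m = 3.21.
Gaussian moments (u = x − x₀): ∫u^(2j)·e^(−2au²) du = (2j−1)!!/(4a)^j · √(π/(2a)), odd powers integrate to 0; here √(π/(2a)) = 0.64721. Derivatives: d/dx e^(−au²) = −2au·e^(−au²), d²/dx² e^(−au²) = (4a²u² − 2a)·e^(−au²).
⟨T⟩ = 0.58411.

0.584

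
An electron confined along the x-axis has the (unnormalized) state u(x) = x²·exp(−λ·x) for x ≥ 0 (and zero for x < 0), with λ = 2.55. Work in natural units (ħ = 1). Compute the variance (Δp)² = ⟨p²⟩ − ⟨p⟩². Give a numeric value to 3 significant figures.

2.17

Compute ⟨p⟩ and ⟨p²⟩ separately; (Δp)² = ⟨p²⟩ − ⟨p⟩².
Differentiate x²·exp(−λ·x) with the product rule; every integrand then reduces to terms xʲ·e^(−2λx) on [0, ∞), with ∫₀^∞ xʲ·e^(−2λx) dx = j!/(2λ)^(j+1).
Normalization: ∫|u|² dx = 0.0069560.
⟨p⟩ = 0.0000 and ⟨p²⟩ = 2.1675.
(Δp)² = 2.1675 − (0.0000)² = 2.1675.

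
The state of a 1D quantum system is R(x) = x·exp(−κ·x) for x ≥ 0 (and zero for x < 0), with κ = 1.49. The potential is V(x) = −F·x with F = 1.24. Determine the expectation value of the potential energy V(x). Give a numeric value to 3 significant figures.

⟨V⟩ = ∫ V(x)·|R|² dx / ∫|R|² dx.
Every integrand reduces to terms xʲ·e^(−2κx) on [0, ∞); use ∫₀^∞ xʲ·e^(−2κx) dx = j!/(2κ)^(j+1).
State is unnormalized: ∫|R|² dx = 0.075576, and ∫R*·V(x)·R dx = -0.094343, so ⟨V⟩ = -0.094343 / 0.075576.
⟨V⟩ = -1.2483.

-1.25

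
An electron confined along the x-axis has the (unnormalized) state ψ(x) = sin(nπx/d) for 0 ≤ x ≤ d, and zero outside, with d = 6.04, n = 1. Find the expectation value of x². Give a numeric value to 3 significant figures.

10.3

⟨x²⟩ = ∫ x²·|ψ|² dx / ∫|ψ|² dx (integrals over the domain).
With sin²θ = (1 − cos2θ)/2 on 0 ≤ x ≤ d: ∫sin²(nπx/d) dx = d/2, ∫x·sin²(nπx/d) dx = d²/4, ∫x²·sin²(nπx/d) dx = d³·(1/6 − 1/(4n²π²)); higher powers xᵏ the same way, integrating xᵏ·cos(2nπx/d) by parts.
State is unnormalized: ∫|ψ|² dx = 3.0200, and ∫ψ*·x²·ψ dx = 31.143, so ⟨x²⟩ = 31.143 / 3.0200.
⟨x²⟩ = 10.312.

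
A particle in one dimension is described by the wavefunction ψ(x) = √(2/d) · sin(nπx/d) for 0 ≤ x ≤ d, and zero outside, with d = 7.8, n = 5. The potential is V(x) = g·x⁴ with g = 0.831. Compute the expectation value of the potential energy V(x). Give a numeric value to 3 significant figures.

603.

⟨V⟩ = ∫ V(x)·|ψ|² dx.
With sin²θ = (1 − cos2θ)/2 on 0 ≤ x ≤ d: ∫sin²(nπx/d) dx = d/2, ∫x·sin²(nπx/d) dx = d²/4, ∫x²·sin²(nπx/d) dx = d³·(1/6 − 1/(4n²π²)); higher powers xᵏ the same way, integrating xᵏ·cos(2nπx/d) by parts.
⟨V⟩ = 602.80.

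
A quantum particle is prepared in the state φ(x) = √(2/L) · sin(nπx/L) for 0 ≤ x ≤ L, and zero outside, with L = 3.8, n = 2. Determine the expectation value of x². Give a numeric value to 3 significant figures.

4.63

⟨x²⟩ = ∫ x²·|φ|² dx (integrals over the domain).
With sin²θ = (1 − cos2θ)/2 on 0 ≤ x ≤ L: ∫sin²(nπx/L) dx = L/2, ∫x·sin²(nπx/L) dx = L²/4, ∫x²·sin²(nπx/L) dx = L³·(1/6 − 1/(4n²π²)); higher powers xᵏ the same way, integrating xᵏ·cos(2nπx/L) by parts.
⟨x²⟩ = 4.6304.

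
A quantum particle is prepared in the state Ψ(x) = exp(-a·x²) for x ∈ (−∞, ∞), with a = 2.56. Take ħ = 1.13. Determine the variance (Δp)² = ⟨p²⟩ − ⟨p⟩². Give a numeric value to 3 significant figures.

Compute ⟨p⟩ and ⟨p²⟩ separately; (Δp)² = ⟨p²⟩ − ⟨p⟩².
Gaussian moments: ∫x^(2j)·e^(−2ax²) dx = (2j−1)!!/(4a)^j · √(π/(2a)), odd powers integrate to 0; here √(π/(2a)) = 0.78332. Derivatives: d/dx e^(−ax²) = −2ax·e^(−ax²), d²/dx² e^(−ax²) = (4a²x² − 2a)·e^(−ax²).
Normalization: ∫|Ψ|² dx = 0.78332.
⟨p⟩ = 0.0000 and ⟨p²⟩ = 3.2689.
(Δp)² = 3.2689 − (0.0000)² = 3.2689.

3.27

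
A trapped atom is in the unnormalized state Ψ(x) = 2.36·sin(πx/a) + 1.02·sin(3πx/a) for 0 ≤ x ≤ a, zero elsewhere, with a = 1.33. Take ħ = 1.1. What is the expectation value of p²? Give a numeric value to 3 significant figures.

p² Ψ = −ħ² d²Ψ/dx²; ⟨p²⟩ = −ħ² ∫ Ψ*·Ψ'' dx / ∫|Ψ|² dx.
d²/dx² sin(jπx/a) = −(jπ/a)²·sin(jπx/a); on 0 ≤ x ≤ a, ∫sin²(jπx/a) dx = a/2 and ∫sin(jπx/a)·sin(lπx/a) dx = 0 for j ≠ l, so only diagonal terms survive in ∫|Ψ|² and ∫Ψ·Ψ″; ∫Ψ·Ψ′ dx = [Ψ²/2] between the walls = 0.
State is unnormalized: ∫|Ψ|² dx = 4.3957, and ∫Ψ*·(−ħ² Ψ'') dx = 67.043, so ⟨p²⟩ = 67.043 / 4.3957.
⟨p²⟩ = 15.252.

15.3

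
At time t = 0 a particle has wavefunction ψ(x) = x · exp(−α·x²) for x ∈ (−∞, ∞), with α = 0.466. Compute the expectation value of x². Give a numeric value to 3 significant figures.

1.61

⟨x²⟩ = ∫ x²·|ψ|² dx / ∫|ψ|² dx (integrals over the domain).
Expand each integrand as polynomial × e^(−2αx²) and use ∫x^(2j)·e^(−2αx²) dx = (2j−1)!!/(4α)^j · √(π/(2α)), odd powers → 0; here √(π/(2α)) = 1.8360.
State is unnormalized: ∫|ψ|² dx = 0.98497, and ∫ψ*·x²·ψ dx = 1.5852, so ⟨x²⟩ = 1.5852 / 0.98497.
⟨x²⟩ = 1.6094.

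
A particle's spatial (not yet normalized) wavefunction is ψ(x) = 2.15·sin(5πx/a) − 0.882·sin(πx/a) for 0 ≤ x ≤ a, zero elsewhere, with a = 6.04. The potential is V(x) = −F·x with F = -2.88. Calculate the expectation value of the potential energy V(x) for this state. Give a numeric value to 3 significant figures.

⟨V⟩ = ∫ V(x)·|ψ|² dx / ∫|ψ|² dx.
On 0 ≤ x ≤ a (j ≠ l): ∫sin²(jπx/a) dx = a/2, ∫sin(jπx/a)·sin(lπx/a) dx = 0; diagonal moments ∫x·sin²(jπx/a) dx = a²/4, ∫x²·sin²(jπx/a) dx = a³·(1/6 − 1/(4j²π²)); cross terms ∫x·sin(jπx/a)·sin(lπx/a) dx = 0 for j + l even and −4jla²/(π²(j² − l²)²) for j + l odd, ∫x²·sin(jπx/a)·sin(lπx/a) dx = (−1)^(j+l)·4jla³/(π²(j² − l²)²); higher powers the same way via product-to-sum and parts.
State is unnormalized: ∫|ψ|² dx = 16.309, and ∫ψ*·V(x)·ψ dx = 141.85, so ⟨V⟩ = 141.85 / 16.309.
⟨V⟩ = 8.6976.

8.70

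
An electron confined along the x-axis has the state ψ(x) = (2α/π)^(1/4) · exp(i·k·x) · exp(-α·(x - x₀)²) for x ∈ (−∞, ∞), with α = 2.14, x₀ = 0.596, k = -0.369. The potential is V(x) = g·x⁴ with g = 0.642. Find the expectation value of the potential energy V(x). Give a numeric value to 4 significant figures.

0.2671

⟨V⟩ = ∫ V(x)·|ψ|² dx.
Gaussian moments (u = x − x₀): ∫u^(2j)·e^(−2αu²) du = (2j−1)!!/(4α)^j · √(π/(2α)), odd powers integrate to 0; here √(π/(2α)) = 0.85675.
⟨V⟩ = 0.26714.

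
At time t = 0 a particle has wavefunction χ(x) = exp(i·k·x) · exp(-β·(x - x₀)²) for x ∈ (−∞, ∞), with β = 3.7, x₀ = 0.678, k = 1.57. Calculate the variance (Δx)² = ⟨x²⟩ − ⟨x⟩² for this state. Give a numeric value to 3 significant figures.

0.0676

Compute ⟨x⟩ and ⟨x²⟩ separately, then (Δx)² = ⟨x²⟩ − ⟨x⟩².
Gaussian moments (u = x − x₀): ∫u^(2j)·e^(−2βu²) du = (2j−1)!!/(4β)^j · √(π/(2β)), odd powers integrate to 0; here √(π/(2β)) = 0.65157.
Normalization: ∫|χ|² dx = 0.65157.
⟨x⟩ = 0.67800 and ⟨x²⟩ = 0.52725.
(Δx)² = 0.52725 − (0.67800)² = 0.067568.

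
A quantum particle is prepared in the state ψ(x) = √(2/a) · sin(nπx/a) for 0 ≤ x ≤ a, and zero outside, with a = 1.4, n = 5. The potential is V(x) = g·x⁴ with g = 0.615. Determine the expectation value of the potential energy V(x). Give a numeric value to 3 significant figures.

0.463

⟨V⟩ = ∫ V(x)·|ψ|² dx.
With sin²θ = (1 − cos2θ)/2 on 0 ≤ x ≤ a: ∫sin²(nπx/a) dx = a/2, ∫x·sin²(nπx/a) dx = a²/4, ∫x²·sin²(nπx/a) dx = a³·(1/6 − 1/(4n²π²)); higher powers xᵏ the same way, integrating xᵏ·cos(2nπx/a) by parts.
⟨V⟩ = 0.46300.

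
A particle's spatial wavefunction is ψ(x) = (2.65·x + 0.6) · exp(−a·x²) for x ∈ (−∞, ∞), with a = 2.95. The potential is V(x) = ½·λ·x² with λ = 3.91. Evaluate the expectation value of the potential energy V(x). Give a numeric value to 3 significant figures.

0.372

⟨V⟩ = ∫ V(x)·|ψ|² dx / ∫|ψ|² dx.
Expand each integrand as polynomial × e^(−2ax²) and use ∫x^(2j)·e^(−2ax²) dx = (2j−1)!!/(4a)^j · √(π/(2a)), odd powers → 0; here √(π/(2a)) = 0.72971.
State is unnormalized: ∫|ψ|² dx = 0.69696, and ∫ψ*·V(x)·ψ dx = 0.25937, so ⟨V⟩ = 0.25937 / 0.69696.
⟨V⟩ = 0.37214.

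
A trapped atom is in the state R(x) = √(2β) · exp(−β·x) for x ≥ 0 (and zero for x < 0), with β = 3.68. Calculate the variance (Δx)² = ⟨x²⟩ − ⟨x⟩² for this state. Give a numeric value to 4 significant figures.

Compute ⟨x⟩ and ⟨x²⟩ separately, then (Δx)² = ⟨x²⟩ − ⟨x⟩².
Every integrand reduces to terms xʲ·e^(−2βx) on [0, ∞); use ∫₀^∞ xʲ·e^(−2βx) dx = j!/(2β)^(j+1).
⟨x⟩ = 0.13587 and ⟨x²⟩ = 0.036921.
(Δx)² = 0.036921 − (0.13587)² = 0.018461.

0.01846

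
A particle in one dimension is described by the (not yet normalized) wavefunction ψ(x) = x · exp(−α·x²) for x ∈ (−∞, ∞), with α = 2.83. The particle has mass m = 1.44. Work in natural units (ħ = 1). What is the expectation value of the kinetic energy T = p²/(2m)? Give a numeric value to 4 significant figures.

T = −(ħ²/2m) d²/dx², so ⟨T⟩ = −(ħ²/2m) ∫ ψ*·ψ'' dx / ∫|ψ|² dx; with m = 1.44.
Expand each integrand as polynomial × e^(−2αx²) and use ∫x^(2j)·e^(−2αx²) dx = (2j−1)!!/(4α)^j · √(π/(2α)), odd powers → 0; here √(π/(2α)) = 0.74502. Differentiate with the product rule, d/dx e^(−αx²) = −2αx·e^(−αx²).
State is unnormalized: ∫|ψ|² dx = 0.065814, and ∫ψ*·(−ħ²/2m · ψ'') dx = 0.19402, so ⟨T⟩ = 0.19402 / 0.065814.
⟨T⟩ = 2.9479.

2.948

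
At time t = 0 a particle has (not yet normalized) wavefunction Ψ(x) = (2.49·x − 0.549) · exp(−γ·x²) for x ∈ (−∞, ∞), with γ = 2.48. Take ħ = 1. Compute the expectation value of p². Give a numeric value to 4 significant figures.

p² Ψ = −ħ² d²Ψ/dx²; ⟨p²⟩ = −ħ² ∫ Ψ*·Ψ'' dx / ∫|Ψ|² dx.
Expand each integrand as polynomial × e^(−2γx²) and use ∫x^(2j)·e^(−2γx²) dx = (2j−1)!!/(4γ)^j · √(π/(2γ)), odd powers → 0; here √(π/(2γ)) = 0.79586. Differentiate with the product rule, d/dx e^(−γx²) = −2γx·e^(−γx²).
State is unnormalized: ∫|Ψ|² dx = 0.73729, and ∫Ψ*·(−ħ² Ψ'') dx = 4.2957, so ⟨p²⟩ = 4.2957 / 0.73729.
⟨p²⟩ = 5.8263.

5.826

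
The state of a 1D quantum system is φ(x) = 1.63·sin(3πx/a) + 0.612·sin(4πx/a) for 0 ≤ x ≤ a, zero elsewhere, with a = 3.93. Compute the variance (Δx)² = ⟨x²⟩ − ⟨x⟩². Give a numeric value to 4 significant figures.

Compute ⟨x⟩ and ⟨x²⟩ separately, then (Δx)² = ⟨x²⟩ − ⟨x⟩².
On 0 ≤ x ≤ a (j ≠ l): ∫sin²(jπx/a) dx = a/2, ∫sin(jπx/a)·sin(lπx/a) dx = 0; diagonal moments ∫x·sin²(jπx/a) dx = a²/4, ∫x²·sin²(jπx/a) dx = a³·(1/6 − 1/(4j²π²)); cross terms ∫x·sin(jπx/a)·sin(lπx/a) dx = 0 for j + l even and −4jla²/(π²(j² − l²)²) for j + l odd, ∫x²·sin(jπx/a)·sin(lπx/a) dx = (−1)^(j+l)·4jla³/(π²(j² − l²)²); higher powers the same way via product-to-sum and parts.
Normalization: ∫|φ|² dx = 5.9568.
⟨x⟩ = 1.4516 and ⟨x²⟩ = 3.0483.
(Δx)² = 3.0483 − (1.4516)² = 0.94122.

0.9412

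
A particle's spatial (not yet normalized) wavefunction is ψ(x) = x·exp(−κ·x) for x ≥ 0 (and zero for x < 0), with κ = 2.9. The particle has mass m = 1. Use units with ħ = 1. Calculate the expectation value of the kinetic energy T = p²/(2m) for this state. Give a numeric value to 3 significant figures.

4.21

T = −(ħ²/2m) d²/dx², so ⟨T⟩ = −(ħ²/2m) ∫ ψ*·ψ'' dx / ∫|ψ|² dx; with m = 1.
Differentiate x·exp(−κ·x) with the product rule; every integrand then reduces to terms xʲ·e^(−2κx) on [0, ∞), with ∫₀^∞ xʲ·e^(−2κx) dx = j!/(2κ)^(j+1).
State is unnormalized: ∫|ψ|² dx = 0.010251, and ∫ψ*·(−ħ²/2m · ψ'') dx = 0.043103, so ⟨T⟩ = 0.043103 / 0.010251.
⟨T⟩ = 4.2050.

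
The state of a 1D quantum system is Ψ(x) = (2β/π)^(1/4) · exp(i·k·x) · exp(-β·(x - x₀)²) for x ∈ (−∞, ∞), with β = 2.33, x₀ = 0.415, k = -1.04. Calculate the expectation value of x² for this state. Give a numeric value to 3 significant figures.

0.280

⟨x²⟩ = ∫ x²·|Ψ|² dx (integrals over the domain).
Gaussian moments (u = x − x₀): ∫u^(2j)·e^(−2βu²) du = (2j−1)!!/(4β)^j · √(π/(2β)), odd powers integrate to 0; here √(π/(2β)) = 0.82107.
⟨x²⟩ = 0.27952.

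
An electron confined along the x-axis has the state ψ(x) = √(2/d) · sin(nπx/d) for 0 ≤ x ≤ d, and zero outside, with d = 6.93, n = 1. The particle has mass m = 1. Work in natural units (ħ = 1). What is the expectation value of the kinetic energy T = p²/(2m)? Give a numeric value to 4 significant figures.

T = −(ħ²/2m) d²/dx², so ⟨T⟩ = −(ħ²/2m) ∫ ψ*·ψ'' dx; with m = 1.
d/dx sin(nπx/d) = (nπ/d)·cos(nπx/d) and d²/dx² sin(nπx/d) = −(nπ/d)²·sin(nπx/d); on 0 ≤ x ≤ d, ∫sin²(nπx/d) dx = d/2 and ∫sin(nπx/d)·cos(nπx/d) dx = 0.
⟨T⟩ = 0.10276.

0.1028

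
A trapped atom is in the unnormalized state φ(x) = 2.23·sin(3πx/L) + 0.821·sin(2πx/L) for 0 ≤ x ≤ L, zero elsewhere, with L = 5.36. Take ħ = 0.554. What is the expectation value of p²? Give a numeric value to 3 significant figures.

0.886

p² φ = −ħ² d²φ/dx²; ⟨p²⟩ = −ħ² ∫ φ*·φ'' dx / ∫|φ|² dx.
d²/dx² sin(jπx/L) = −(jπ/L)²·sin(jπx/L); on 0 ≤ x ≤ L, ∫sin²(jπx/L) dx = L/2 and ∫sin(jπx/L)·sin(lπx/L) dx = 0 for j ≠ l, so only diagonal terms survive in ∫|φ|² and ∫φ·φ″; ∫φ·φ′ dx = [φ²/2] between the walls = 0.
State is unnormalized: ∫|φ|² dx = 15.134, and ∫φ*·(−ħ² φ'') dx = 13.409, so ⟨p²⟩ = 13.409 / 15.134.
⟨p²⟩ = 0.88600.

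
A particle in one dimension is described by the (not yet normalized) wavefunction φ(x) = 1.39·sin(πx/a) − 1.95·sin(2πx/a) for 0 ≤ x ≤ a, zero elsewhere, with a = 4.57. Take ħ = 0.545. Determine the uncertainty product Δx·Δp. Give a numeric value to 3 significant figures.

0.503

Δx = √(⟨x²⟩−⟨x⟩²), Δp = √(⟨p²⟩−⟨p⟩²).
On 0 ≤ x ≤ a (j ≠ l): ∫sin²(jπx/a) dx = a/2, ∫sin(jπx/a)·sin(lπx/a) dx = 0; diagonal moments ∫x·sin²(jπx/a) dx = a²/4, ∫x²·sin²(jπx/a) dx = a³·(1/6 − 1/(4j²π²)); cross terms ∫x·sin(jπx/a)·sin(lπx/a) dx = 0 for j + l even and −4jla²/(π²(j² − l²)²) for j + l odd, ∫x²·sin(jπx/a)·sin(lπx/a) dx = (−1)^(j+l)·4jla³/(π²(j² − l²)²); higher powers the same way via product-to-sum and parts. d²/dx² sin(jπx/a) = −(jπ/a)²·sin(jπx/a); on 0 ≤ x ≤ a, ∫sin²(jπx/a) dx = a/2 and ∫sin(jπx/a)·sin(lπx/a) dx = 0 for j ≠ l, so only diagonal terms survive in ∫|φ|² and ∫φ·φ″; ∫φ·φ′ dx = [φ²/2] between the walls = 0.
Normalization: ∫|φ|² dx = 13.104.
⟨x⟩ = 3.0632, ⟨x²⟩ = 9.9860 ⇒ Δx = 0.77653.
⟨p⟩ = 0.0000, ⟨p²⟩ = 0.41959 ⇒ Δp = 0.64775.
Δx·Δp = 0.50300.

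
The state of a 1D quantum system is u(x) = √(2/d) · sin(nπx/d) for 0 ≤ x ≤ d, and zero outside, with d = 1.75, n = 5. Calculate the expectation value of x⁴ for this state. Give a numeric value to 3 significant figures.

1.84

⟨x⁴⟩ = ∫ x⁴·|u|² dx (integrals over the domain).
With sin²θ = (1 − cos2θ)/2 on 0 ≤ x ≤ d: ∫sin²(nπx/d) dx = d/2, ∫x·sin²(nπx/d) dx = d²/4, ∫x²·sin²(nπx/d) dx = d³·(1/6 − 1/(4n²π²)); higher powers xᵏ the same way, integrating xᵏ·cos(2nπx/d) by parts.
⟨x⁴⟩ = 1.8380.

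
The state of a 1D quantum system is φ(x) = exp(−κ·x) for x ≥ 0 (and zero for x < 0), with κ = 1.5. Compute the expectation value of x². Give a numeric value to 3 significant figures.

⟨x²⟩ = ∫ x²·|φ|² dx / ∫|φ|² dx (integrals over the domain).
Every integrand reduces to terms xʲ·e^(−2κx) on [0, ∞); use ∫₀^∞ xʲ·e^(−2κx) dx = j!/(2κ)^(j+1).
State is unnormalized: ∫|φ|² dx = 0.33333, and ∫φ*·x²·φ dx = 0.074074, so ⟨x²⟩ = 0.074074 / 0.33333.
⟨x²⟩ = 0.22222.

0.222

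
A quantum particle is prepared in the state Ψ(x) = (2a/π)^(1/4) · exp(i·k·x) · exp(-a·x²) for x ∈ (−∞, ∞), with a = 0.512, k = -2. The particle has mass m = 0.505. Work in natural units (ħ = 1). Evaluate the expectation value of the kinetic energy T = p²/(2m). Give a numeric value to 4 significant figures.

4.467

T = −(ħ²/2m) d²/dx², so ⟨T⟩ = −(ħ²/2m) ∫ Ψ*·Ψ'' dx; with m = 0.505.
Gaussian moments: ∫x^(2j)·e^(−2ax²) dx = (2j−1)!!/(4a)^j · √(π/(2a)), odd powers integrate to 0; here √(π/(2a)) = 1.7516. Derivatives: Ψ′ = (ik − 2ax)·Ψ, Ψ″ = ((ik − 2ax)² − 2a)·Ψ; the odd-in-x pieces drop out.
⟨T⟩ = 4.4673.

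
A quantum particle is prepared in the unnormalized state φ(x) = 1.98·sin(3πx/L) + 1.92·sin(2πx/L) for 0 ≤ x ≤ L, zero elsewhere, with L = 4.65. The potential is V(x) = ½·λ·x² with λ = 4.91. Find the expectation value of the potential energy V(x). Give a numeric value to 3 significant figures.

6.89

⟨V⟩ = ∫ V(x)·|φ|² dx / ∫|φ|² dx.
On 0 ≤ x ≤ L (j ≠ l): ∫sin²(jπx/L) dx = L/2, ∫sin(jπx/L)·sin(lπx/L) dx = 0; diagonal moments ∫x·sin²(jπx/L) dx = L²/4, ∫x²·sin²(jπx/L) dx = L³·(1/6 − 1/(4j²π²)); cross terms ∫x·sin(jπx/L)·sin(lπx/L) dx = 0 for j + l even and −4jlL²/(π²(j² − l²)²) for j + l odd, ∫x²·sin(jπx/L)·sin(lπx/L) dx = (−1)^(j+l)·4jlL³/(π²(j² − l²)²); higher powers the same way via product-to-sum and parts.
State is unnormalized: ∫|φ|² dx = 17.686, and ∫φ*·V(x)·φ dx = 121.91, so ⟨V⟩ = 121.91 / 17.686.
⟨V⟩ = 6.8929.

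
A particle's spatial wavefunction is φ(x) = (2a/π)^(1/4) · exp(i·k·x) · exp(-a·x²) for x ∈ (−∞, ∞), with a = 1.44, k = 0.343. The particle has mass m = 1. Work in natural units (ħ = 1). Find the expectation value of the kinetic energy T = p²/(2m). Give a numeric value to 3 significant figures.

0.779

T = −(ħ²/2m) d²/dx², so ⟨T⟩ = −(ħ²/2m) ∫ φ*·φ'' dx; with m = 1.
Gaussian moments: ∫x^(2j)·e^(−2ax²) dx = (2j−1)!!/(4a)^j · √(π/(2a)), odd powers integrate to 0; here √(π/(2a)) = 1.0444. Derivatives: φ′ = (ik − 2ax)·φ, φ″ = ((ik − 2ax)² − 2a)·φ; the odd-in-x pieces drop out.
⟨T⟩ = 0.77882.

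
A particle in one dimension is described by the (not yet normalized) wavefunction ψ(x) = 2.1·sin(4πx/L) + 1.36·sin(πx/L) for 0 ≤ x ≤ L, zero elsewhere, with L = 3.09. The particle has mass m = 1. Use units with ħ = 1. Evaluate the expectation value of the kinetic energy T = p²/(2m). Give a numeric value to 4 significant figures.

T = −(ħ²/2m) d²/dx², so ⟨T⟩ = −(ħ²/2m) ∫ ψ*·ψ'' dx / ∫|ψ|² dx; with m = 1.
d²/dx² sin(jπx/L) = −(jπ/L)²·sin(jπx/L); on 0 ≤ x ≤ L, ∫sin²(jπx/L) dx = L/2 and ∫sin(jπx/L)·sin(lπx/L) dx = 0 for j ≠ l, so only diagonal terms survive in ∫|ψ|² and ∫ψ·ψ″; ∫ψ·ψ′ dx = [ψ²/2] between the walls = 0.
State is unnormalized: ∫|ψ|² dx = 9.6711, and ∫ψ*·(−ħ²/2m · ψ'') dx = 57.820, so ⟨T⟩ = 57.820 / 9.6711.
⟨T⟩ = 5.9786.

5.979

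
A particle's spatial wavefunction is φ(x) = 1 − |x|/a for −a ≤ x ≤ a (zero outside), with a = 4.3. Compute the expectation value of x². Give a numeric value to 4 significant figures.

⟨x²⟩ = ∫ x²·|φ|² dx / ∫|φ|² dx (integrals over the domain).
φ is even, so ∫ over [−a, a] = 2∫₀ᵃ with φ = 1 − x/a there: ∫₀ᵃ (1 − x/a)² dx = a/3, ∫₀ᵃ x²(1 − x/a)² dx = a³/30, ∫₀ᵃ x⁴(1 − x/a)² dx = a⁵/105.
State is unnormalized: ∫|φ|² dx = 2.8667, and ∫φ*·x²·φ dx = 5.3005, so ⟨x²⟩ = 5.3005 / 2.8667.
⟨x²⟩ = 1.8490.

1.849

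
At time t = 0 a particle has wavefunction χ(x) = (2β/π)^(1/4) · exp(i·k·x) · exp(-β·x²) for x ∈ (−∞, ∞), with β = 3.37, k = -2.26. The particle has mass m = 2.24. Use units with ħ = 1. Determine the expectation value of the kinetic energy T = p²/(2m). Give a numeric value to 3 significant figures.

T = −(ħ²/2m) d²/dx², so ⟨T⟩ = −(ħ²/2m) ∫ χ*·χ'' dx; with m = 2.24.
Gaussian moments: ∫x^(2j)·e^(−2βx²) dx = (2j−1)!!/(4β)^j · √(π/(2β)), odd powers integrate to 0; here √(π/(2β)) = 0.68272. Derivatives: χ′ = (ik − 2βx)·χ, χ″ = ((ik − 2βx)² − 2β)·χ; the odd-in-x pieces drop out.
⟨T⟩ = 1.8923.

1.89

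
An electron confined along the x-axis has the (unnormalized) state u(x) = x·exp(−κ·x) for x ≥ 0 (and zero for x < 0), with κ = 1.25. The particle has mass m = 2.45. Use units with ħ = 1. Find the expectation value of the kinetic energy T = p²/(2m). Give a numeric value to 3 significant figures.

T = −(ħ²/2m) d²/dx², so ⟨T⟩ = −(ħ²/2m) ∫ u*·u'' dx / ∫|u|² dx; with m = 2.45.
Differentiate x·exp(−κ·x) with the product rule; every integrand then reduces to terms xʲ·e^(−2κx) on [0, ∞), with ∫₀^∞ xʲ·e^(−2κx) dx = j!/(2κ)^(j+1).
State is unnormalized: ∫|u|² dx = 0.12800, and ∫u*·(−ħ²/2m · u'') dx = 0.040816, so ⟨T⟩ = 0.040816 / 0.12800.
⟨T⟩ = 0.31888.

0.319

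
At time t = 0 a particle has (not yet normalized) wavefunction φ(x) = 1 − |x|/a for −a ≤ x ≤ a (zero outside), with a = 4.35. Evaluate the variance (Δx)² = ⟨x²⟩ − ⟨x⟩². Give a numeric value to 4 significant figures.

1.892

Compute ⟨x⟩ and ⟨x²⟩ separately, then (Δx)² = ⟨x²⟩ − ⟨x⟩².
φ is even, so ∫ over [−a, a] = 2∫₀ᵃ with φ = 1 − x/a there: ∫₀ᵃ (1 − x/a)² dx = a/3, ∫₀ᵃ x²(1 − x/a)² dx = a³/30, ∫₀ᵃ x⁴(1 − x/a)² dx = a⁵/105.
Normalization: ∫|φ|² dx = 2.9000.
⟨x⟩ = 0.0000 and ⟨x²⟩ = 1.8923.
(Δx)² = 1.8923 − (0.0000)² = 1.8923.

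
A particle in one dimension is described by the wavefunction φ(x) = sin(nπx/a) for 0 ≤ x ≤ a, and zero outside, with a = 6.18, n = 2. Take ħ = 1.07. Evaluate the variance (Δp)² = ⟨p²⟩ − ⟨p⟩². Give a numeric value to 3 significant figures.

1.18

Compute ⟨p⟩ and ⟨p²⟩ separately; (Δp)² = ⟨p²⟩ − ⟨p⟩².
d/dx sin(nπx/a) = (nπ/a)·cos(nπx/a) and d²/dx² sin(nπx/a) = −(nπ/a)²·sin(nπx/a); on 0 ≤ x ≤ a, ∫sin²(nπx/a) dx = a/2 and ∫sin(nπx/a)·cos(nπx/a) dx = 0.
Normalization: ∫|φ|² dx = 3.0900.
⟨p⟩ = 0.0000 and ⟨p²⟩ = 1.1835.
(Δp)² = 1.1835 − (0.0000)² = 1.1835.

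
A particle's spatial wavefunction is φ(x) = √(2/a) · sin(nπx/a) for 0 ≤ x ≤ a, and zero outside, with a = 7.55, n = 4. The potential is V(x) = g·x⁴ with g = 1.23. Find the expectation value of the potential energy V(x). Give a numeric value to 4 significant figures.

⟨V⟩ = ∫ V(x)·|φ|² dx.
With sin²θ = (1 − cos2θ)/2 on 0 ≤ x ≤ a: ∫sin²(nπx/a) dx = a/2, ∫x·sin²(nπx/a) dx = a²/4, ∫x²·sin²(nπx/a) dx = a³·(1/6 − 1/(4n²π²)); higher powers xᵏ the same way, integrating xᵏ·cos(2nπx/a) by parts.
⟨V⟩ = 774.26.

774.3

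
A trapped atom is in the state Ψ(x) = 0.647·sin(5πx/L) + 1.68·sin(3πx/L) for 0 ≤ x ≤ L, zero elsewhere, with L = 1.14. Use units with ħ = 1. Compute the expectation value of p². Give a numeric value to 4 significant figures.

p² Ψ = −ħ² d²Ψ/dx²; ⟨p²⟩ = −ħ² ∫ Ψ*·Ψ'' dx / ∫|Ψ|² dx.
d²/dx² sin(jπx/L) = −(jπ/L)²·sin(jπx/L); on 0 ≤ x ≤ L, ∫sin²(jπx/L) dx = L/2 and ∫sin(jπx/L)·sin(lπx/L) dx = 0 for j ≠ l, so only diagonal terms survive in ∫|Ψ|² and ∫Ψ·Ψ″; ∫Ψ·Ψ′ dx = [Ψ²/2] between the walls = 0.
State is unnormalized: ∫|Ψ|² dx = 1.8474, and ∫Ψ*·(−ħ² Ψ'') dx = 155.26, so ⟨p²⟩ = 155.26 / 1.8474.
⟨p²⟩ = 84.043.

84.04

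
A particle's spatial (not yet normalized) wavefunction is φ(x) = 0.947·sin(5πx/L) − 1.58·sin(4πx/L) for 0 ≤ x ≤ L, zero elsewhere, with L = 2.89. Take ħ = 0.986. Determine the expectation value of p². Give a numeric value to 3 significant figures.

21.1

p² φ = −ħ² d²φ/dx²; ⟨p²⟩ = −ħ² ∫ φ*·φ'' dx / ∫|φ|² dx.
d²/dx² sin(jπx/L) = −(jπ/L)²·sin(jπx/L); on 0 ≤ x ≤ L, ∫sin²(jπx/L) dx = L/2 and ∫sin(jπx/L)·sin(lπx/L) dx = 0 for j ≠ l, so only diagonal terms survive in ∫|φ|² and ∫φ·φ″; ∫φ·φ′ dx = [φ²/2] between the walls = 0.
State is unnormalized: ∫|φ|² dx = 4.9032, and ∫φ*·(−ħ² φ'') dx = 103.53, so ⟨p²⟩ = 103.53 / 4.9032.
⟨p²⟩ = 21.114.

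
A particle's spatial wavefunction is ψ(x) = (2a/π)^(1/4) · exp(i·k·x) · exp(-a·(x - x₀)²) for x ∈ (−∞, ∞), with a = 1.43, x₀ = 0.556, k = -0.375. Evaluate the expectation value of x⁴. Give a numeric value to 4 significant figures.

0.5115

⟨x⁴⟩ = ∫ x⁴·|ψ|² dx (integrals over the domain).
Gaussian moments (u = x − x₀): ∫u^(2j)·e^(−2au²) du = (2j−1)!!/(4a)^j · √(π/(2a)), odd powers integrate to 0; here √(π/(2a)) = 1.0481.
⟨x⁴⟩ = 0.51153.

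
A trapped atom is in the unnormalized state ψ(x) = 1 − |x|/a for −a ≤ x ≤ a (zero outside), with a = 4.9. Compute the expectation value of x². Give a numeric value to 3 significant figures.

⟨x²⟩ = ∫ x²·|ψ|² dx / ∫|ψ|² dx (integrals over the domain).
ψ is even, so ∫ over [−a, a] = 2∫₀ᵃ with ψ = 1 − x/a there: ∫₀ᵃ (1 − x/a)² dx = a/3, ∫₀ᵃ x²(1 − x/a)² dx = a³/30, ∫₀ᵃ x⁴(1 − x/a)² dx = a⁵/105.
State is unnormalized: ∫|ψ|² dx = 3.2667, and ∫ψ*·x²·ψ dx = 7.8433, so ⟨x²⟩ = 7.8433 / 3.2667.
⟨x²⟩ = 2.4010.

2.40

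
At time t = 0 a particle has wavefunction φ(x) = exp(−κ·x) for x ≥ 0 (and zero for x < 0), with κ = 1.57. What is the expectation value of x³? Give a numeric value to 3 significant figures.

⟨x³⟩ = ∫ x³·|φ|² dx / ∫|φ|² dx (integrals over the domain).
Every integrand reduces to terms xʲ·e^(−2κx) on [0, ∞); use ∫₀^∞ xʲ·e^(−2κx) dx = j!/(2κ)^(j+1).
State is unnormalized: ∫|φ|² dx = 0.31847, and ∫φ*·x³·φ dx = 0.061721, so ⟨x³⟩ = 0.061721 / 0.31847.
⟨x³⟩ = 0.19380.

0.194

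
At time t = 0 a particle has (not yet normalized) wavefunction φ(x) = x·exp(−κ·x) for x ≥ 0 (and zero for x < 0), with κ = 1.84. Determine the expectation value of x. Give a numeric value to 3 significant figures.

⟨x⟩ = ∫ x·|φ|² dx / ∫|φ|² dx (integrals over the domain).
Every integrand reduces to terms xʲ·e^(−2κx) on [0, ∞); use ∫₀^∞ xʲ·e^(−2κx) dx = j!/(2κ)^(j+1).
State is unnormalized: ∫|φ|² dx = 0.040132, and ∫φ*·x·φ dx = 0.032716, so ⟨x⟩ = 0.032716 / 0.040132.
⟨x⟩ = 0.81522.

0.815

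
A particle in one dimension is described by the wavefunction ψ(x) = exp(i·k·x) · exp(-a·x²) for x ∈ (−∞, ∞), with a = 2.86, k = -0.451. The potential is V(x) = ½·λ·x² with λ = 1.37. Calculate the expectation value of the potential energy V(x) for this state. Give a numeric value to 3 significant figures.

⟨V⟩ = ∫ V(x)·|ψ|² dx / ∫|ψ|² dx.
Gaussian moments: ∫x^(2j)·e^(−2ax²) dx = (2j−1)!!/(4a)^j · √(π/(2a)), odd powers integrate to 0; here √(π/(2a)) = 0.74110.
State is unnormalized: ∫|ψ|² dx = 0.74110, and ∫ψ*·V(x)·ψ dx = 0.044375, so ⟨V⟩ = 0.044375 / 0.74110.
⟨V⟩ = 0.059878.

0.0599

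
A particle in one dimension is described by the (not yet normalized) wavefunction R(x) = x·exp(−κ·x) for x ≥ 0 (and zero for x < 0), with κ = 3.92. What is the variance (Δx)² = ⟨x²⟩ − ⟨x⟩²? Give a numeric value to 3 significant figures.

Compute ⟨x⟩ and ⟨x²⟩ separately, then (Δx)² = ⟨x²⟩ − ⟨x⟩².
Every integrand reduces to terms xʲ·e^(−2κx) on [0, ∞); use ∫₀^∞ xʲ·e^(−2κx) dx = j!/(2κ)^(j+1).
Normalization: ∫|R|² dx = 0.0041503.
⟨x⟩ = 0.38265 and ⟨x²⟩ = 0.19523.
(Δx)² = 0.19523 − (0.38265)² = 0.048808.

0.0488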